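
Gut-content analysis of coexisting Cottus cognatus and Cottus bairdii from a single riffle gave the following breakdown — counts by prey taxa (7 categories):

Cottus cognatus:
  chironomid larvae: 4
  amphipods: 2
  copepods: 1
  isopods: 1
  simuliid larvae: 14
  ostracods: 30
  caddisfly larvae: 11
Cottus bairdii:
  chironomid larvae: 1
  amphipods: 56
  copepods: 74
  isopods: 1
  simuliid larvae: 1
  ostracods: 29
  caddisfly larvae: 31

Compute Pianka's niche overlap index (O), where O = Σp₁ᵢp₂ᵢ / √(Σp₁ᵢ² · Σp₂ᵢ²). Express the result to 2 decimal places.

Proportions for Cottus cognatus (n=63): 4/63=0.0635, 2/63=0.0317, 1/63=0.0159, 1/63=0.0159, 14/63=0.2222, 30/63=0.4762, 11/63=0.1746
Proportions for Cottus bairdii (n=193): 1/193=0.0052, 56/193=0.2902, 74/193=0.3834, 1/193=0.0052, 1/193=0.0052, 29/193=0.1503, 31/193=0.1606
Σ p₁ᵢp₂ᵢ = 0.000330 + 0.009199 + 0.006096 + 0.000083 + 0.001155 + 0.071573 + 0.028041 = 0.116477
Σp_1ᵢ² = 0.0635² + 0.0317² + 0.0159² + 0.0159² + 0.2222² + 0.4762² + 0.1746² = 0.004032 + 0.001005 + 0.000253 + 0.000253 + 0.049373 + 0.226766 + 0.030485 = 0.312167
Σp_2ᵢ² = 0.0052² + 0.2902² + 0.3834² + 0.0052² + 0.0052² + 0.1503² + 0.1606² = 0.000027 + 0.084216 + 0.146996 + 0.000027 + 0.000027 + 0.022590 + 0.025792 = 0.279675
O = 0.116477 / √(0.312167 × 0.279675) = 0.116477 / 0.2954747 = 0.3942

0.39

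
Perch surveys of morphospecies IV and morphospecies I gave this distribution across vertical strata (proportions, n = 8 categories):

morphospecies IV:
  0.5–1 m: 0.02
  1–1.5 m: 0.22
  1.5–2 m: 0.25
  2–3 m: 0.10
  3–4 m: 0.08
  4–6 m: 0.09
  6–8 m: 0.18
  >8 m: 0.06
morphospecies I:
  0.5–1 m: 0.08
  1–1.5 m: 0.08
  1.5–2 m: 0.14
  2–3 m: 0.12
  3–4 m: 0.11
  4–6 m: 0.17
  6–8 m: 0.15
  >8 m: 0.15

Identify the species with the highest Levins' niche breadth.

morphospecies I

Σp_IVᵢ² = 0.02² + 0.22² + 0.25² + 0.10² + 0.08² + 0.09² + 0.18² + 0.06² = 0.0004 + 0.0484 + 0.0625 + 0.0100 + 0.0064 + 0.0081 + 0.0324 + 0.0036 = 0.1718
B_IV = 1 / 0.1718 = 5.8207
Σp_Iᵢ² = 0.08² + 0.08² + 0.14² + 0.12² + 0.11² + 0.17² + 0.15² + 0.15² = 0.0064 + 0.0064 + 0.0196 + 0.0144 + 0.0121 + 0.0289 + 0.0225 + 0.0225 = 0.1328
B_I = 1 / 0.1328 = 7.5301
Highest B → broadest niche (most generalist): morphospecies I (B = 7.53).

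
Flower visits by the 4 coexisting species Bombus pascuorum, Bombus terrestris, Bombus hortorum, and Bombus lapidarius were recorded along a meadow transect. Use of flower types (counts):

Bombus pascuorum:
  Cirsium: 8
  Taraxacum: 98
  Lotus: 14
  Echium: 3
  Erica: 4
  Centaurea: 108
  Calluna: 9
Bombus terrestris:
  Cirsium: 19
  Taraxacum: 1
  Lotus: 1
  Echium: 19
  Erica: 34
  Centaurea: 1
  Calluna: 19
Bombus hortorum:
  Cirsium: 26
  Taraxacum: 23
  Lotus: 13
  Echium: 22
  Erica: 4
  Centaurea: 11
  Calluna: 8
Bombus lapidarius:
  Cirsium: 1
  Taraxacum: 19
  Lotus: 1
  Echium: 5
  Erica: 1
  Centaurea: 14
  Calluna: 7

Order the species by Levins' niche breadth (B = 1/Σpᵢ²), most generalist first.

Proportions for Bombus pascuorum (n=244): 8/244=0.0328, 98/244=0.4016, 14/244=0.0574, 3/244=0.0123, 4/244=0.0164, 108/244=0.4426, 9/244=0.0369
Proportions for Bombus terrestris (n=94): 19/94=0.2021, 1/94=0.0106, 1/94=0.0106, 19/94=0.2021, 34/94=0.3617, 1/94=0.0106, 19/94=0.2021
Proportions for Bombus hortorum (n=107): 26/107=0.2430, 23/107=0.2150, 13/107=0.1215, 22/107=0.2056, 4/107=0.0374, 11/107=0.1028, 8/107=0.0748
Proportions for Bombus lapidarius (n=48): 1/48=0.0208, 19/48=0.3958, 1/48=0.0208, 5/48=0.1042, 1/48=0.0208, 14/48=0.2917, 7/48=0.1458
Σp_pascᵢ² = 0.0328² + 0.4016² + 0.0574² + 0.0123² + 0.0164² + 0.4426² + 0.0369² = 0.001076 + 0.161283 + 0.003295 + 0.000151 + 0.000269 + 0.195895 + 0.001362 = 0.363331
B_pasc = 1 / 0.363331 = 2.7523
Σp_terrᵢ² = 0.2021² + 0.0106² + 0.0106² + 0.2021² + 0.3617² + 0.0106² + 0.2021² = 0.040844 + 0.000112 + 0.000112 + 0.040844 + 0.130827 + 0.000112 + 0.040844 = 0.253695
B_terr = 1 / 0.253695 = 3.9417
Σp_hortᵢ² = 0.2430² + 0.2150² + 0.1215² + 0.2056² + 0.0374² + 0.1028² + 0.0748² = 0.059049 + 0.046225 + 0.014762 + 0.042271 + 0.001399 + 0.010568 + 0.005595 = 0.179869
B_hort = 1 / 0.179869 = 5.5596
Σp_lapiᵢ² = 0.0208² + 0.3958² + 0.0208² + 0.1042² + 0.0208² + 0.2917² + 0.1458² = 0.000433 + 0.156658 + 0.000433 + 0.010858 + 0.000433 + 0.085089 + 0.021258 = 0.275162
B_lapi = 1 / 0.275162 = 3.6342
Ranking by B (broadest → narrowest): Bombus hortorum (5.56) > Bombus terrestris (3.94) > Bombus lapidarius (3.63) > Bombus pascuorum (2.75)

Bombus hortorum > Bombus terrestris > Bombus lapidarius > Bombus pascuorum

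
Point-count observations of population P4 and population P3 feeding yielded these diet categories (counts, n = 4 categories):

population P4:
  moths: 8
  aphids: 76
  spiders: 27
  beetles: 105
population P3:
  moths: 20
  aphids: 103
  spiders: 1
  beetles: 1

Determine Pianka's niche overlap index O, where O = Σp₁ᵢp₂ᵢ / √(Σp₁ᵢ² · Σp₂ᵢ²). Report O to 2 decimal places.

Proportions for population P4 (n=216): 8/216=0.0370, 76/216=0.3519, 27/216=0.1250, 105/216=0.4861
Proportions for population P3 (n=125): 20/125=0.1600, 103/125=0.8240, 1/125=0.0080, 1/125=0.0080
Σ p₁ᵢp₂ᵢ = 0.005920 + 0.289966 + 0.001000 + 0.003889 = 0.300775
Σp_1ᵢ² = 0.0370² + 0.3519² + 0.1250² + 0.4861² = 0.001369 + 0.123834 + 0.015625 + 0.236293 = 0.377121
Σp_2ᵢ² = 0.1600² + 0.8240² + 0.0080² + 0.0080² = 0.025600 + 0.678976 + 0.000064 + 0.000064 = 0.704704
O = 0.300775 / √(0.377121 × 0.704704) = 0.300775 / 0.5155179 = 0.5834

0.58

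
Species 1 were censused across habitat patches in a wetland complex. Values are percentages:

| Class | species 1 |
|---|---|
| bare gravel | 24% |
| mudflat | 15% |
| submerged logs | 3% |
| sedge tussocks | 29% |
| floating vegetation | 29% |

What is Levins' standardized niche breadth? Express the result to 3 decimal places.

Convert percentages to proportions (divide by 100).
Σpᵢ² = 0.24² + 0.15² + 0.03² + 0.29² + 0.29² = 0.0576 + 0.0225 + 0.0009 + 0.0841 + 0.0841 = 0.2492
B = 1 / 0.2492 = 4.01284
Bₛ = (B − 1)/(n − 1) = (4.01284 − 1)/(5 − 1) = 3.01284/4 = 0.75321

0.753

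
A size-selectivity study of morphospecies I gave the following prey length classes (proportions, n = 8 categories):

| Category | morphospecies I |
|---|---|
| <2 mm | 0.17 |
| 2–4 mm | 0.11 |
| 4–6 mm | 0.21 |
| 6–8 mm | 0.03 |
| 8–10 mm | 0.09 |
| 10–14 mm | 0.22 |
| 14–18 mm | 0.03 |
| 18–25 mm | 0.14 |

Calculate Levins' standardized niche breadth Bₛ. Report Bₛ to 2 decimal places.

0.73

Σpᵢ² = 0.17² + 0.11² + 0.21² + 0.03² + 0.09² + 0.22² + 0.03² + 0.14² = 0.0289 + 0.0121 + 0.0441 + 0.0009 + 0.0081 + 0.0484 + 0.0009 + 0.0196 = 0.1630
B = 1 / 0.1630 = 6.1350
Bₛ = (B − 1)/(n − 1) = (6.1350 − 1)/(8 − 1) = 5.1350/7 = 0.7336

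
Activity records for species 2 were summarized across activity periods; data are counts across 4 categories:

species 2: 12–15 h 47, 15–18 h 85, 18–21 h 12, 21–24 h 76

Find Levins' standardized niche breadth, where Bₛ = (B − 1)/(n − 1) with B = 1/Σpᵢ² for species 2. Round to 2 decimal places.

0.72

Proportions for species 2 (n=220): 47/220=0.2136, 85/220=0.3864, 12/220=0.0545, 76/220=0.3455
Σpᵢ² = 0.2136² + 0.3864² + 0.0545² + 0.3455² = 0.045625 + 0.149305 + 0.002970 + 0.119370 = 0.317270
B = 1 / 0.317270 = 3.1519
Bₛ = (B − 1)/(n − 1) = (3.1519 − 1)/(4 − 1) = 2.1519/3 = 0.7173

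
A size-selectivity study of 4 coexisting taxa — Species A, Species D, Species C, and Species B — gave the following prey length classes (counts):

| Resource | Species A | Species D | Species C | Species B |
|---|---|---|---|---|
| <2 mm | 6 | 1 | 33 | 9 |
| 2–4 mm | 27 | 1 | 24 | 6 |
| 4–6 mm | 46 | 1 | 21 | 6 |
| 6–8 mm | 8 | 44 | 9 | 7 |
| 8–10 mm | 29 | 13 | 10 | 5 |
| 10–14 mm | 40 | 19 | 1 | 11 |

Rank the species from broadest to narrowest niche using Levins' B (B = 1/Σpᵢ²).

Species B > Species A > Species C > Species D

Proportions for Species A (n=156): 6/156=0.0385, 27/156=0.1731, 46/156=0.2949, 8/156=0.0513, 29/156=0.1859, 40/156=0.2564
Proportions for Species D (n=79): 1/79=0.0127, 1/79=0.0127, 1/79=0.0127, 44/79=0.5570, 13/79=0.1646, 19/79=0.2405
Proportions for Species C (n=98): 33/98=0.3367, 24/98=0.2449, 21/98=0.2143, 9/98=0.0918, 10/98=0.1020, 1/98=0.0102
Proportions for Species B (n=44): 9/44=0.2045, 6/44=0.1364, 6/44=0.1364, 7/44=0.1591, 5/44=0.1136, 11/44=0.2500
Σp_Aᵢ² = 0.0385² + 0.1731² + 0.2949² + 0.0513² + 0.1859² + 0.2564² = 0.001482 + 0.029964 + 0.086966 + 0.002632 + 0.034559 + 0.065741 = 0.221344
B_A = 1 / 0.221344 = 4.5179
Σp_Dᵢ² = 0.0127² + 0.0127² + 0.0127² + 0.5570² + 0.1646² + 0.2405² = 0.000161 + 0.000161 + 0.000161 + 0.310249 + 0.027093 + 0.057840 = 0.395665
B_D = 1 / 0.395665 = 2.5274
Σp_Cᵢ² = 0.3367² + 0.2449² + 0.2143² + 0.0918² + 0.1020² + 0.0102² = 0.113367 + 0.059976 + 0.045924 + 0.008427 + 0.010404 + 0.000104 = 0.238202
B_C = 1 / 0.238202 = 4.1981
Σp_Bᵢ² = 0.2045² + 0.1364² + 0.1364² + 0.1591² + 0.1136² + 0.2500² = 0.041820 + 0.018605 + 0.018605 + 0.025313 + 0.012905 + 0.062500 = 0.179748
B_B = 1 / 0.179748 = 5.5633
Ranking by B (broadest → narrowest): Species B (5.56) > Species A (4.52) > Species C (4.20) > Species D (2.53)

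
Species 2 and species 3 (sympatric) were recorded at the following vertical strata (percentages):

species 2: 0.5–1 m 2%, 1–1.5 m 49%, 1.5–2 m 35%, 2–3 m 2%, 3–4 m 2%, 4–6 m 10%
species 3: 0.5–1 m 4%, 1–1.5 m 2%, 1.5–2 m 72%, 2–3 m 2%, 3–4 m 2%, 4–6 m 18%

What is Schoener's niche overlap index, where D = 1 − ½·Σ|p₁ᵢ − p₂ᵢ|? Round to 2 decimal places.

Convert percentages to proportions (divide by 100).
Σ|p₁ᵢ − p₂ᵢ| = 0.02 + 0.47 + 0.37 + 0.00 + 0.00 + 0.08 = 0.94
D = 1 − ½ × 0.94 = 1 − 0.470 = 0.5300

0.53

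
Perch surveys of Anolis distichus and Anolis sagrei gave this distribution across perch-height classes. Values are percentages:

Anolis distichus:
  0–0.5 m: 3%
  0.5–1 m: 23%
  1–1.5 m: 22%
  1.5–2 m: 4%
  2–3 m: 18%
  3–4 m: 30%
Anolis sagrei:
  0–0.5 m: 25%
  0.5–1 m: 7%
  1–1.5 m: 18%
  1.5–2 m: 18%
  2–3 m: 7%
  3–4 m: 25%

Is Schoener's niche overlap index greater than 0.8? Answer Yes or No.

Convert percentages to proportions (divide by 100).
Σ|p₁ᵢ − p₂ᵢ| = 0.22 + 0.16 + 0.04 + 0.14 + 0.11 + 0.05 = 0.72
D = 1 − ½ × 0.72 = 1 − 0.360 = 0.6400
D = 0.6400 < 0.8 → No.

No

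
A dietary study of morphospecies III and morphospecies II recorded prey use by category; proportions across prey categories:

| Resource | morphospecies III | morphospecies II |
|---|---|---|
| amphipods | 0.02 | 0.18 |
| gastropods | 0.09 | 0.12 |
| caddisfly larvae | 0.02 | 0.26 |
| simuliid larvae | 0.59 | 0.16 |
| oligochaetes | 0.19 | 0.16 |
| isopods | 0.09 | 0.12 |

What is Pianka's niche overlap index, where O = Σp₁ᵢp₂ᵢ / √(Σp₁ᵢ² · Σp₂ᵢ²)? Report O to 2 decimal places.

0.58

Σ p₁ᵢp₂ᵢ = 0.0036 + 0.0108 + 0.0052 + 0.0944 + 0.0304 + 0.0108 = 0.1552
Σp_1ᵢ² = 0.02² + 0.09² + 0.02² + 0.59² + 0.19² + 0.09² = 0.0004 + 0.0081 + 0.0004 + 0.3481 + 0.0361 + 0.0081 = 0.4012
Σp_2ᵢ² = 0.18² + 0.12² + 0.26² + 0.16² + 0.16² + 0.12² = 0.0324 + 0.0144 + 0.0676 + 0.0256 + 0.0256 + 0.0144 = 0.1800
O = 0.1552 / √(0.4012 × 0.1800) = 0.1552 / 0.26873 = 0.5775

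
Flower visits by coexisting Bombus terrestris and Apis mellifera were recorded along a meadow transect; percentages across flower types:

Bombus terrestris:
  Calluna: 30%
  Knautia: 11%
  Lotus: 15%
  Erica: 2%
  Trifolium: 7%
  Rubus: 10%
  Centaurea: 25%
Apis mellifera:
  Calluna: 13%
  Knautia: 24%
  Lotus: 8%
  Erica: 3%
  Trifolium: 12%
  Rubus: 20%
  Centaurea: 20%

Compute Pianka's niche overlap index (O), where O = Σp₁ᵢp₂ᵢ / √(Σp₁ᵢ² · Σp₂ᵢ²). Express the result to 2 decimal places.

0.83

Convert percentages to proportions (divide by 100).
Σ p₁ᵢp₂ᵢ = 0.0390 + 0.0264 + 0.0120 + 0.0006 + 0.0084 + 0.0200 + 0.0500 = 0.1564
Σp_1ᵢ² = 0.30² + 0.11² + 0.15² + 0.02² + 0.07² + 0.10² + 0.25² = 0.0900 + 0.0121 + 0.0225 + 0.0004 + 0.0049 + 0.0100 + 0.0625 = 0.2024
Σp_2ᵢ² = 0.13² + 0.24² + 0.08² + 0.03² + 0.12² + 0.20² + 0.20² = 0.0169 + 0.0576 + 0.0064 + 0.0009 + 0.0144 + 0.0400 + 0.0400 = 0.1762
O = 0.1564 / √(0.2024 × 0.1762) = 0.1564 / 0.18885 = 0.8282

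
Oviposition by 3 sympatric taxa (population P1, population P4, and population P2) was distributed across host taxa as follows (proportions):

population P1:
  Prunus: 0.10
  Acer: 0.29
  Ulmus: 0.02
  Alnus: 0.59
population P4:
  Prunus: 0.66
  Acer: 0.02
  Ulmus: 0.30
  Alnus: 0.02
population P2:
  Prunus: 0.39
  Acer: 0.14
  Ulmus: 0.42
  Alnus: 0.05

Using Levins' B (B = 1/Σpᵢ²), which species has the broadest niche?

population P2

Σp_P1ᵢ² = 0.10² + 0.29² + 0.02² + 0.59² = 0.0100 + 0.0841 + 0.0004 + 0.3481 = 0.4426
B_P1 = 1 / 0.4426 = 2.2594
Σp_P4ᵢ² = 0.66² + 0.02² + 0.30² + 0.02² = 0.4356 + 0.0004 + 0.0900 + 0.0004 = 0.5264
B_P4 = 1 / 0.5264 = 1.8997
Σp_P2ᵢ² = 0.39² + 0.14² + 0.42² + 0.05² = 0.1521 + 0.0196 + 0.1764 + 0.0025 = 0.3506
B_P2 = 1 / 0.3506 = 2.8523
Highest B → broadest niche (most generalist): population P2 (B = 2.85).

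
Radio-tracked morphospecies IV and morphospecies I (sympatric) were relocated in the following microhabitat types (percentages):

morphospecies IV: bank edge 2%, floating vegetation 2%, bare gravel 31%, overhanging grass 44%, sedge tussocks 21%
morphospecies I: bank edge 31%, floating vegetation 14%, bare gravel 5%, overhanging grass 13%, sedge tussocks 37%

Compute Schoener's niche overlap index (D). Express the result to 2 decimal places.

0.43

Convert percentages to proportions (divide by 100).
Σ|p₁ᵢ − p₂ᵢ| = 0.29 + 0.12 + 0.26 + 0.31 + 0.16 = 1.14
D = 1 − ½ × 1.14 = 1 − 0.570 = 0.4300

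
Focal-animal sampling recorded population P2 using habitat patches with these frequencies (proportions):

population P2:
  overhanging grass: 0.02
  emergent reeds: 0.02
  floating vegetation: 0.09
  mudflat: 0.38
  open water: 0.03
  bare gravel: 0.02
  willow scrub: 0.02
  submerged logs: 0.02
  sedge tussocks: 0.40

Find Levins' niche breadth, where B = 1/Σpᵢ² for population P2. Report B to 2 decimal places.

Σpᵢ² = 0.02² + 0.02² + 0.09² + 0.38² + 0.03² + 0.02² + 0.02² + 0.02² + 0.40² = 0.0004 + 0.0004 + 0.0081 + 0.1444 + 0.0009 + 0.0004 + 0.0004 + 0.0004 + 0.1600 = 0.3154
B = 1 / 0.3154 = 3.1706

3.17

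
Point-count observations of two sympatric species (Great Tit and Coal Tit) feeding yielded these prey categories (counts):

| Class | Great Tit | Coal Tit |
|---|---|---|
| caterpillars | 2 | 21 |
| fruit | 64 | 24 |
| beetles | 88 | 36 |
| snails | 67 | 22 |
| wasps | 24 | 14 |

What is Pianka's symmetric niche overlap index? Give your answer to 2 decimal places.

Proportions for Great Tit (n=245): 2/245=0.0082, 64/245=0.2612, 88/245=0.3592, 67/245=0.2735, 24/245=0.0980
Proportions for Coal Tit (n=117): 21/117=0.1795, 24/117=0.2051, 36/117=0.3077, 22/117=0.1880, 14/117=0.1197
Σ p₁ᵢp₂ᵢ = 0.001472 + 0.053572 + 0.110526 + 0.051418 + 0.011731 = 0.228719
Σp_1ᵢ² = 0.0082² + 0.2612² + 0.3592² + 0.2735² + 0.0980² = 0.000067 + 0.068225 + 0.129025 + 0.074802 + 0.009604 = 0.281723
Σp_2ᵢ² = 0.1795² + 0.2051² + 0.3077² + 0.1880² + 0.1197² = 0.032220 + 0.042066 + 0.094679 + 0.035344 + 0.014328 = 0.218637
O = 0.228719 / √(0.281723 × 0.218637) = 0.228719 / 0.2481835 = 0.9216

0.92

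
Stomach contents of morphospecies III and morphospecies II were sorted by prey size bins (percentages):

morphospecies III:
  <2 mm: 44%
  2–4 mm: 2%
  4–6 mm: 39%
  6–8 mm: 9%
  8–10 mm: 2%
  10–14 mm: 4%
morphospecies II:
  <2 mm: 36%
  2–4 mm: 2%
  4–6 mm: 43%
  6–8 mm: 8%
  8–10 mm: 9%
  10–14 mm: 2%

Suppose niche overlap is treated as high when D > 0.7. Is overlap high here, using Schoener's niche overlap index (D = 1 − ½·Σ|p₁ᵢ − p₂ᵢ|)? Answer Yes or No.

Convert percentages to proportions (divide by 100).
Σ|p₁ᵢ − p₂ᵢ| = 0.08 + 0.00 + 0.04 + 0.01 + 0.07 + 0.02 = 0.22
D = 1 − ½ × 0.22 = 1 − 0.110 = 0.8900
D = 0.8900 > 0.7 → Yes.

Yes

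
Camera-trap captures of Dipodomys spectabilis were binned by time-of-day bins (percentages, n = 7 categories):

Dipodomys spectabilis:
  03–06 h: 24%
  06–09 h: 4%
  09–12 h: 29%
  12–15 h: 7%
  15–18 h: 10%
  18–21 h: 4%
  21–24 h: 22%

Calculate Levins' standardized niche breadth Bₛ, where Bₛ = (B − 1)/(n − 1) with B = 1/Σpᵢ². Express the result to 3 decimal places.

0.634

Convert percentages to proportions (divide by 100).
Σpᵢ² = 0.24² + 0.04² + 0.29² + 0.07² + 0.10² + 0.04² + 0.22² = 0.0576 + 0.0016 + 0.0841 + 0.0049 + 0.0100 + 0.0016 + 0.0484 = 0.2082
B = 1 / 0.2082 = 4.80307
Bₛ = (B − 1)/(n − 1) = (4.80307 − 1)/(7 − 1) = 3.80307/6 = 0.63385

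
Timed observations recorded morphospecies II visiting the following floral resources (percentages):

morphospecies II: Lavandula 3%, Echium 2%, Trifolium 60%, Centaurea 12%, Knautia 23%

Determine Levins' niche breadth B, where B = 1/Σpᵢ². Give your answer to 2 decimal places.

Convert percentages to proportions (divide by 100).
Σpᵢ² = 0.03² + 0.02² + 0.60² + 0.12² + 0.23² = 0.0009 + 0.0004 + 0.3600 + 0.0144 + 0.0529 = 0.4286
B = 1 / 0.4286 = 2.3332

2.33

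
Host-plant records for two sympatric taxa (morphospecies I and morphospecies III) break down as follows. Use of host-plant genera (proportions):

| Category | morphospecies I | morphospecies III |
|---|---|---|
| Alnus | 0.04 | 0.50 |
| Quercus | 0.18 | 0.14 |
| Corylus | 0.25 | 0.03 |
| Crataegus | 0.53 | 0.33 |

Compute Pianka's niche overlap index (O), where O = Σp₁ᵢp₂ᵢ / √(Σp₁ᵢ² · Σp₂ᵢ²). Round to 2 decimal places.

0.60

Σ p₁ᵢp₂ᵢ = 0.0200 + 0.0252 + 0.0075 + 0.1749 = 0.2276
Σp_1ᵢ² = 0.04² + 0.18² + 0.25² + 0.53² = 0.0016 + 0.0324 + 0.0625 + 0.2809 = 0.3774
Σp_2ᵢ² = 0.50² + 0.14² + 0.03² + 0.33² = 0.2500 + 0.0196 + 0.0009 + 0.1089 = 0.3794
O = 0.2276 / √(0.3774 × 0.3794) = 0.2276 / 0.37840 = 0.6015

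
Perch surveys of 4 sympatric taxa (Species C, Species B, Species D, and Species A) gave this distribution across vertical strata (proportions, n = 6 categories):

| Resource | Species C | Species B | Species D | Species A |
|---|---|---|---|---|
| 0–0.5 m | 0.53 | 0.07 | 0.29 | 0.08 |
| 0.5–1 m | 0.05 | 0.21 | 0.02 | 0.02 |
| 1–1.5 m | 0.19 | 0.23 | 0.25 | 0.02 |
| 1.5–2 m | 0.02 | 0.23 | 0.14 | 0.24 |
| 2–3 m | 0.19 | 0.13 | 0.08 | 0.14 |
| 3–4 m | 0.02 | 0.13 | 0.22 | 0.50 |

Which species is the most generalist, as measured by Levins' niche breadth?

Species B

Σp_Cᵢ² = 0.53² + 0.05² + 0.19² + 0.02² + 0.19² + 0.02² = 0.2809 + 0.0025 + 0.0361 + 0.0004 + 0.0361 + 0.0004 = 0.3564
B_C = 1 / 0.3564 = 2.8058
Σp_Bᵢ² = 0.07² + 0.21² + 0.23² + 0.23² + 0.13² + 0.13² = 0.0049 + 0.0441 + 0.0529 + 0.0529 + 0.0169 + 0.0169 = 0.1886
B_B = 1 / 0.1886 = 5.3022
Σp_Dᵢ² = 0.29² + 0.02² + 0.25² + 0.14² + 0.08² + 0.22² = 0.0841 + 0.0004 + 0.0625 + 0.0196 + 0.0064 + 0.0484 = 0.2214
B_D = 1 / 0.2214 = 4.5167
Σp_Aᵢ² = 0.08² + 0.02² + 0.02² + 0.24² + 0.14² + 0.50² = 0.0064 + 0.0004 + 0.0004 + 0.0576 + 0.0196 + 0.2500 = 0.3344
B_A = 1 / 0.3344 = 2.9904
Highest B → broadest niche (most generalist): Species B (B = 5.30).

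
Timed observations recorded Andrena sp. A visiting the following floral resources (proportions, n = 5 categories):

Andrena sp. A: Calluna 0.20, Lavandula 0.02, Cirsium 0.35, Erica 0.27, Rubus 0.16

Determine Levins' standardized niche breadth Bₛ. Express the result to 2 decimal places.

0.71

Σpᵢ² = 0.20² + 0.02² + 0.35² + 0.27² + 0.16² = 0.0400 + 0.0004 + 0.1225 + 0.0729 + 0.0256 = 0.2614
B = 1 / 0.2614 = 3.8256
Bₛ = (B − 1)/(n − 1) = (3.8256 − 1)/(5 − 1) = 2.8256/4 = 0.7064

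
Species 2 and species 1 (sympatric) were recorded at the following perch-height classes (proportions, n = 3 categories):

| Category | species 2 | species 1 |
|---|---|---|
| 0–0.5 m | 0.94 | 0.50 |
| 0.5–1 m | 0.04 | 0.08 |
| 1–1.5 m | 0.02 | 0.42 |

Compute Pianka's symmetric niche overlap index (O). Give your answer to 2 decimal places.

0.78

Σ p₁ᵢp₂ᵢ = 0.4700 + 0.0032 + 0.0084 = 0.4816
Σp_1ᵢ² = 0.94² + 0.04² + 0.02² = 0.8836 + 0.0016 + 0.0004 = 0.8856
Σp_2ᵢ² = 0.50² + 0.08² + 0.42² = 0.2500 + 0.0064 + 0.1764 = 0.4328
O = 0.4816 / √(0.8856 × 0.4328) = 0.4816 / 0.61910 = 0.7779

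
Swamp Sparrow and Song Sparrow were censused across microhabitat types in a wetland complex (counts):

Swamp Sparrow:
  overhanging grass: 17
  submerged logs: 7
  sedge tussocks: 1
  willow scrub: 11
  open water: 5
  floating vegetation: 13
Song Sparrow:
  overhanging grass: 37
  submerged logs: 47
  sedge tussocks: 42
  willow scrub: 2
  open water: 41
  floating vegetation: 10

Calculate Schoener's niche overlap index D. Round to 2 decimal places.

Proportions for Swamp Sparrow (n=54): 17/54=0.3148, 7/54=0.1296, 1/54=0.0185, 11/54=0.2037, 5/54=0.0926, 13/54=0.2407
Proportions for Song Sparrow (n=179): 37/179=0.2067, 47/179=0.2626, 42/179=0.2346, 2/179=0.0112, 41/179=0.2291, 10/179=0.0559
Σ|p₁ᵢ − p₂ᵢ| = 0.1081 + 0.1330 + 0.2161 + 0.1925 + 0.1365 + 0.1848 = 0.9710
D = 1 − ½ × 0.9710 = 1 − 0.48550 = 0.51450

0.51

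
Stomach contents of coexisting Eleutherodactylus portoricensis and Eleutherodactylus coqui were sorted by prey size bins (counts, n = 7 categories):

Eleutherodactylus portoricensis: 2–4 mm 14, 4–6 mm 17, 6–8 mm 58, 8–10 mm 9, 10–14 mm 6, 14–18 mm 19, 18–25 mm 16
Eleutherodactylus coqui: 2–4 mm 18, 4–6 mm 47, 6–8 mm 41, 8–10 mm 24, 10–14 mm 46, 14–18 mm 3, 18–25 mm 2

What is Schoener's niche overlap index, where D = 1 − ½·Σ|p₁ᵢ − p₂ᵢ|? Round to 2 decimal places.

Proportions for Eleutherodactylus portoricensis (n=139): 14/139=0.1007, 17/139=0.1223, 58/139=0.4173, 9/139=0.0647, 6/139=0.0432, 19/139=0.1367, 16/139=0.1151
Proportions for Eleutherodactylus coqui (n=181): 18/181=0.0994, 47/181=0.2597, 41/181=0.2265, 24/181=0.1326, 46/181=0.2541, 3/181=0.0166, 2/181=0.0110
Σ|p₁ᵢ − p₂ᵢ| = 0.0013 + 0.1374 + 0.1908 + 0.0679 + 0.2109 + 0.1201 + 0.1041 = 0.8325
D = 1 − ½ × 0.8325 = 1 − 0.41625 = 0.58375

0.58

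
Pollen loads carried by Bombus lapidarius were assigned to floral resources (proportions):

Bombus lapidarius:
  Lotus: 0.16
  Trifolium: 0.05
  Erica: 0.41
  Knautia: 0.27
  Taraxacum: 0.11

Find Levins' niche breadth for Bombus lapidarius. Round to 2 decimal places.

3.56

Σpᵢ² = 0.16² + 0.05² + 0.41² + 0.27² + 0.11² = 0.0256 + 0.0025 + 0.1681 + 0.0729 + 0.0121 = 0.2812
B = 1 / 0.2812 = 3.5562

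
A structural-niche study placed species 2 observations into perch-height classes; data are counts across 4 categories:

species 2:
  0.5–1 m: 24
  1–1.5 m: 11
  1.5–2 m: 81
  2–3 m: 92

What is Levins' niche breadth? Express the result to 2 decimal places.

2.75

Proportions for species 2 (n=208): 24/208=0.1154, 11/208=0.0529, 81/208=0.3894, 92/208=0.4423
Σpᵢ² = 0.1154² + 0.0529² + 0.3894² + 0.4423² = 0.013317 + 0.002798 + 0.151632 + 0.195629 = 0.363376
B = 1 / 0.363376 = 2.7520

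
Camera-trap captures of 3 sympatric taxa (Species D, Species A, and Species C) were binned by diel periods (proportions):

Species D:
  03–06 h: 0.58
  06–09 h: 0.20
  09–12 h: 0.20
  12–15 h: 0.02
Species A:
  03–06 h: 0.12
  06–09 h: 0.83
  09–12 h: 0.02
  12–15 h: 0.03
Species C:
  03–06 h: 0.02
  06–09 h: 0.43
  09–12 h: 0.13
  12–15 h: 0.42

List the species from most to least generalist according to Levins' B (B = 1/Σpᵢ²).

Species C > Species D > Species A

Σp_Dᵢ² = 0.58² + 0.20² + 0.20² + 0.02² = 0.3364 + 0.0400 + 0.0400 + 0.0004 = 0.4168
B_D = 1 / 0.4168 = 2.3992
Σp_Aᵢ² = 0.12² + 0.83² + 0.02² + 0.03² = 0.0144 + 0.6889 + 0.0004 + 0.0009 = 0.7046
B_A = 1 / 0.7046 = 1.4192
Σp_Cᵢ² = 0.02² + 0.43² + 0.13² + 0.42² = 0.0004 + 0.1849 + 0.0169 + 0.1764 = 0.3786
B_C = 1 / 0.3786 = 2.6413
Ranking by B (broadest → narrowest): Species C (2.64) > Species D (2.40) > Species A (1.42)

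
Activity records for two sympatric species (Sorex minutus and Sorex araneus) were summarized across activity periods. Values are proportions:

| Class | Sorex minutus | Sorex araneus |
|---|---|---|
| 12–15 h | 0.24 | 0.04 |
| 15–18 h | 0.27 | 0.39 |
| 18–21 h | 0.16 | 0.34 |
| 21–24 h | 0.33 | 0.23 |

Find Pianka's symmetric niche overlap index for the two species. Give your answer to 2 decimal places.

0.84

Σ p₁ᵢp₂ᵢ = 0.0096 + 0.1053 + 0.0544 + 0.0759 = 0.2452
Σp_1ᵢ² = 0.24² + 0.27² + 0.16² + 0.33² = 0.0576 + 0.0729 + 0.0256 + 0.1089 = 0.2650
Σp_2ᵢ² = 0.04² + 0.39² + 0.34² + 0.23² = 0.0016 + 0.1521 + 0.1156 + 0.0529 = 0.3222
O = 0.2452 / √(0.2650 × 0.3222) = 0.2452 / 0.29220 = 0.8392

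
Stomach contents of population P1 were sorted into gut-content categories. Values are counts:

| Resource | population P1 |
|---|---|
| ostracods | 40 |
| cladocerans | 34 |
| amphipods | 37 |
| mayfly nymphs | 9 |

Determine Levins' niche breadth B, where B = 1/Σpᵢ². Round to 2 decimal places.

Proportions for population P1 (n=120): 40/120=0.3333, 34/120=0.2833, 37/120=0.3083, 9/120=0.0750
Σpᵢ² = 0.3333² + 0.2833² + 0.3083² + 0.0750² = 0.111089 + 0.080259 + 0.095049 + 0.005625 = 0.292022
B = 1 / 0.292022 = 3.4244

3.42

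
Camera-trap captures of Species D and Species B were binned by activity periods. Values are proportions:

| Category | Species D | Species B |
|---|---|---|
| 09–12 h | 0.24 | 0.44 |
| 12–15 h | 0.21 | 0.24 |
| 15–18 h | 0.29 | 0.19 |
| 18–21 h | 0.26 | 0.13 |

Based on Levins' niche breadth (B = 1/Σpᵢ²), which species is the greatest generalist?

Species D

Σp_Dᵢ² = 0.24² + 0.21² + 0.29² + 0.26² = 0.0576 + 0.0441 + 0.0841 + 0.0676 = 0.2534
B_D = 1 / 0.2534 = 3.9463
Σp_Bᵢ² = 0.44² + 0.24² + 0.19² + 0.13² = 0.1936 + 0.0576 + 0.0361 + 0.0169 = 0.3042
B_B = 1 / 0.3042 = 3.2873
Highest B → broadest niche (most generalist): Species D (B = 3.95).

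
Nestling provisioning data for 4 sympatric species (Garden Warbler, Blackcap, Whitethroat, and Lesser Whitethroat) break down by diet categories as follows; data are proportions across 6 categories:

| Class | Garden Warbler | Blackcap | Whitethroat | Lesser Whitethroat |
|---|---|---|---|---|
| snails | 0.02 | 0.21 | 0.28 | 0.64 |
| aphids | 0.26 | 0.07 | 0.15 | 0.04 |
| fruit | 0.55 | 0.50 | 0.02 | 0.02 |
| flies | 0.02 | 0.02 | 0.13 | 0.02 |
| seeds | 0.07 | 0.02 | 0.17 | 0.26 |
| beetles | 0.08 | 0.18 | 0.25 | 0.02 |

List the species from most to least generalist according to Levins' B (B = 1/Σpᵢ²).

Whitethroat > Blackcap > Garden Warbler > Lesser Whitethroat

Σp_Gardᵢ² = 0.02² + 0.26² + 0.55² + 0.02² + 0.07² + 0.08² = 0.0004 + 0.0676 + 0.3025 + 0.0004 + 0.0049 + 0.0064 = 0.3822
B_Gard = 1 / 0.3822 = 2.6164
Σp_Blacᵢ² = 0.21² + 0.07² + 0.50² + 0.02² + 0.02² + 0.18² = 0.0441 + 0.0049 + 0.2500 + 0.0004 + 0.0004 + 0.0324 = 0.3322
B_Blac = 1 / 0.3322 = 3.0102
Σp_Whitᵢ² = 0.28² + 0.15² + 0.02² + 0.13² + 0.17² + 0.25² = 0.0784 + 0.0225 + 0.0004 + 0.0169 + 0.0289 + 0.0625 = 0.2096
B_Whit = 1 / 0.2096 = 4.7710
Σp_Lessᵢ² = 0.64² + 0.04² + 0.02² + 0.02² + 0.26² + 0.02² = 0.4096 + 0.0016 + 0.0004 + 0.0004 + 0.0676 + 0.0004 = 0.4800
B_Less = 1 / 0.4800 = 2.0833
Ranking by B (broadest → narrowest): Whitethroat (4.77) > Blackcap (3.01) > Garden Warbler (2.62) > Lesser Whitethroat (2.08)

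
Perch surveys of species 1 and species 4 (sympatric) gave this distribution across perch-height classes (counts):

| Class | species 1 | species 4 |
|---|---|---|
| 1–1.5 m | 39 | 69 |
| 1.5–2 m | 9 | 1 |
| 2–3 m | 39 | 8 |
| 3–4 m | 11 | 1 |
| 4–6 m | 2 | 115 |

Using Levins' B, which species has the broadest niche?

Proportions for species 1 (n=100): 39/100=0.3900, 9/100=0.0900, 39/100=0.3900, 11/100=0.1100, 2/100=0.0200
Proportions for species 4 (n=194): 69/194=0.3557, 1/194=0.0052, 8/194=0.0412, 1/194=0.0052, 115/194=0.5928
Σp_1ᵢ² = 0.3900² + 0.0900² + 0.3900² + 0.1100² + 0.0200² = 0.152100 + 0.008100 + 0.152100 + 0.012100 + 0.000400 = 0.324800
B_1 = 1 / 0.324800 = 3.0788
Σp_4ᵢ² = 0.3557² + 0.0052² + 0.0412² + 0.0052² + 0.5928² = 0.126522 + 0.000027 + 0.001697 + 0.000027 + 0.351412 = 0.479685
B_4 = 1 / 0.479685 = 2.0847
Highest B → broadest niche (most generalist): species 1 (B = 3.08).

species 1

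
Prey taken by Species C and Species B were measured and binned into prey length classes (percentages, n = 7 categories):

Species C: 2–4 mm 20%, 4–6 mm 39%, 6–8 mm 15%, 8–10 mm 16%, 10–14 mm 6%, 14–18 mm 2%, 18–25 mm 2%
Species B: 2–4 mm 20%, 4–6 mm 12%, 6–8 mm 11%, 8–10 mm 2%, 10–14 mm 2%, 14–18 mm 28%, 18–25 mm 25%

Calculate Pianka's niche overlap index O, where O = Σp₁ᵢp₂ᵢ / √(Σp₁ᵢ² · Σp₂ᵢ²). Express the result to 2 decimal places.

Convert percentages to proportions (divide by 100).
Σ p₁ᵢp₂ᵢ = 0.0400 + 0.0468 + 0.0165 + 0.0032 + 0.0012 + 0.0056 + 0.0050 = 0.1183
Σp_1ᵢ² = 0.20² + 0.39² + 0.15² + 0.16² + 0.06² + 0.02² + 0.02² = 0.0400 + 0.1521 + 0.0225 + 0.0256 + 0.0036 + 0.0004 + 0.0004 = 0.2446
Σp_2ᵢ² = 0.20² + 0.12² + 0.11² + 0.02² + 0.02² + 0.28² + 0.25² = 0.0400 + 0.0144 + 0.0121 + 0.0004 + 0.0004 + 0.0784 + 0.0625 = 0.2082
O = 0.1183 / √(0.2446 × 0.2082) = 0.1183 / 0.22567 = 0.5242

0.52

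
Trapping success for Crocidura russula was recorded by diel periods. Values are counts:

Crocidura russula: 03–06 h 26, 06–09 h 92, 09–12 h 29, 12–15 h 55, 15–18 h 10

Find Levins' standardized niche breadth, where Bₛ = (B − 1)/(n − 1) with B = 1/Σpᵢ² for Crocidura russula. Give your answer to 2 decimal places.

Proportions for Crocidura russula (n=212): 26/212=0.1226, 92/212=0.4340, 29/212=0.1368, 55/212=0.2594, 10/212=0.0472
Σpᵢ² = 0.1226² + 0.4340² + 0.1368² + 0.2594² + 0.0472² = 0.015031 + 0.188356 + 0.018714 + 0.067288 + 0.002228 = 0.291617
B = 1 / 0.291617 = 3.4292
Bₛ = (B − 1)/(n − 1) = (3.4292 − 1)/(5 − 1) = 2.4292/4 = 0.6073

0.61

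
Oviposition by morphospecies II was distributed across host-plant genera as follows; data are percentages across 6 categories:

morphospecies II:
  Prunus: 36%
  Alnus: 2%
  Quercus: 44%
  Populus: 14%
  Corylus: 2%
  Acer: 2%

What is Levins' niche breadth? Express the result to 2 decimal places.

Convert percentages to proportions (divide by 100).
Σpᵢ² = 0.36² + 0.02² + 0.44² + 0.14² + 0.02² + 0.02² = 0.1296 + 0.0004 + 0.1936 + 0.0196 + 0.0004 + 0.0004 = 0.3440
B = 1 / 0.3440 = 2.9070

2.91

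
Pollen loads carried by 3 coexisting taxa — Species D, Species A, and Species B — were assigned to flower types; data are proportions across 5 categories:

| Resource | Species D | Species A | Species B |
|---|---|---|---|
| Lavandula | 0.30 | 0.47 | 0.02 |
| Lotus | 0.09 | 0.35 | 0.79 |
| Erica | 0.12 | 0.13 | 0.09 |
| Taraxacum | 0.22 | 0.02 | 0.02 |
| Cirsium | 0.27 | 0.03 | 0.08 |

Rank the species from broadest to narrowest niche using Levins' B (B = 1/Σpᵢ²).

Σp_Dᵢ² = 0.30² + 0.09² + 0.12² + 0.22² + 0.27² = 0.0900 + 0.0081 + 0.0144 + 0.0484 + 0.0729 = 0.2338
B_D = 1 / 0.2338 = 4.2772
Σp_Aᵢ² = 0.47² + 0.35² + 0.13² + 0.02² + 0.03² = 0.2209 + 0.1225 + 0.0169 + 0.0004 + 0.0009 = 0.3616
B_A = 1 / 0.3616 = 2.7655
Σp_Bᵢ² = 0.02² + 0.79² + 0.09² + 0.02² + 0.08² = 0.0004 + 0.6241 + 0.0081 + 0.0004 + 0.0064 = 0.6394
B_B = 1 / 0.6394 = 1.5640
Ranking by B (broadest → narrowest): Species D (4.28) > Species A (2.77) > Species B (1.56)

Species D > Species A > Species B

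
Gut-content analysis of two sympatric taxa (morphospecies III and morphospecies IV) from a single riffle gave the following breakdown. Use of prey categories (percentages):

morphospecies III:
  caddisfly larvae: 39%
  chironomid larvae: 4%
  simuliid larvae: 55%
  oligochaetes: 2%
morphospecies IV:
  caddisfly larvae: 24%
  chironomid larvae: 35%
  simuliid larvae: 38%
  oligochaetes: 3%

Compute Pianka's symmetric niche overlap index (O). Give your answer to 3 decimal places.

0.823

Convert percentages to proportions (divide by 100).
Σ p₁ᵢp₂ᵢ = 0.0936 + 0.0140 + 0.2090 + 0.0006 = 0.3172
Σp_1ᵢ² = 0.39² + 0.04² + 0.55² + 0.02² = 0.1521 + 0.0016 + 0.3025 + 0.0004 = 0.4566
Σp_2ᵢ² = 0.24² + 0.35² + 0.38² + 0.03² = 0.0576 + 0.1225 + 0.1444 + 0.0009 = 0.3254
O = 0.3172 / √(0.4566 × 0.3254) = 0.3172 / 0.385458 = 0.82292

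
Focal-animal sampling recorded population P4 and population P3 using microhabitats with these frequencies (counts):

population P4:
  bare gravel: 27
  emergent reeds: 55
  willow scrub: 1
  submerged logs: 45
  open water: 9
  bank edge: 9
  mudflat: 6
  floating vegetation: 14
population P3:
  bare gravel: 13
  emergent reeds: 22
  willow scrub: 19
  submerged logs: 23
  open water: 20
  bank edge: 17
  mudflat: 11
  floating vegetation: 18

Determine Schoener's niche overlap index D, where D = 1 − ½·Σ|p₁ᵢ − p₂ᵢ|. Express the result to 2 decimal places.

Proportions for population P4 (n=166): 27/166=0.1627, 55/166=0.3313, 1/166=0.0060, 45/166=0.2711, 9/166=0.0542, 9/166=0.0542, 6/166=0.0361, 14/166=0.0843
Proportions for population P3 (n=143): 13/143=0.0909, 22/143=0.1538, 19/143=0.1329, 23/143=0.1608, 20/143=0.1399, 17/143=0.1189, 11/143=0.0769, 18/143=0.1259
Σ|p₁ᵢ − p₂ᵢ| = 0.0718 + 0.1775 + 0.1269 + 0.1103 + 0.0857 + 0.0647 + 0.0408 + 0.0416 = 0.7193
D = 1 − ½ × 0.7193 = 1 − 0.35965 = 0.64035

0.64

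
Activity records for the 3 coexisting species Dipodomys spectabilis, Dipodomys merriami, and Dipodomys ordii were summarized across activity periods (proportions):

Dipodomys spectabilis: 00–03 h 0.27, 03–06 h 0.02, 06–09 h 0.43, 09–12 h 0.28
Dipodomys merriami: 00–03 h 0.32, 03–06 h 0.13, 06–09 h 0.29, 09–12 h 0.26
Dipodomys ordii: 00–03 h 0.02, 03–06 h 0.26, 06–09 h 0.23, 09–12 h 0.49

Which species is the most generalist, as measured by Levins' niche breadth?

Dipodomys merriami

Σp_specᵢ² = 0.27² + 0.02² + 0.43² + 0.28² = 0.0729 + 0.0004 + 0.1849 + 0.0784 = 0.3366
B_spec = 1 / 0.3366 = 2.9709
Σp_merrᵢ² = 0.32² + 0.13² + 0.29² + 0.26² = 0.1024 + 0.0169 + 0.0841 + 0.0676 = 0.2710
B_merr = 1 / 0.2710 = 3.6900
Σp_ordiᵢ² = 0.02² + 0.26² + 0.23² + 0.49² = 0.0004 + 0.0676 + 0.0529 + 0.2401 = 0.3610
B_ordi = 1 / 0.3610 = 2.7701
Highest B → broadest niche (most generalist): Dipodomys merriami (B = 3.69).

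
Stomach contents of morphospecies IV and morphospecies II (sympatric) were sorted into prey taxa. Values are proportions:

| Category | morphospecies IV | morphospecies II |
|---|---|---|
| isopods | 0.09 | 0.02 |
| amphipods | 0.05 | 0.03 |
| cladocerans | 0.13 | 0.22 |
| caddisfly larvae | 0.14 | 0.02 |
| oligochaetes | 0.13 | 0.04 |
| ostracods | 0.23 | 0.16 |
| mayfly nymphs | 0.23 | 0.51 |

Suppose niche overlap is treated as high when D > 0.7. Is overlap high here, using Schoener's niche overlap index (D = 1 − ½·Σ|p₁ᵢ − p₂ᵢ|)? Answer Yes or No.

No

Σ|p₁ᵢ − p₂ᵢ| = 0.07 + 0.02 + 0.09 + 0.12 + 0.09 + 0.07 + 0.28 = 0.74
D = 1 − ½ × 0.74 = 1 − 0.370 = 0.6300
D = 0.6300 < 0.7 → No.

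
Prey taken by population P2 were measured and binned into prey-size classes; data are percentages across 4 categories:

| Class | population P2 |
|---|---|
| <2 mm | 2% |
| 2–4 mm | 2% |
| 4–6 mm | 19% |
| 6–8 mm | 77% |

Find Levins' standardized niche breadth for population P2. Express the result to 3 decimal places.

Convert percentages to proportions (divide by 100).
Σpᵢ² = 0.02² + 0.02² + 0.19² + 0.77² = 0.0004 + 0.0004 + 0.0361 + 0.5929 = 0.6298
B = 1 / 0.6298 = 1.58781
Bₛ = (B − 1)/(n − 1) = (1.58781 − 1)/(4 − 1) = 0.58781/3 = 0.19594

0.196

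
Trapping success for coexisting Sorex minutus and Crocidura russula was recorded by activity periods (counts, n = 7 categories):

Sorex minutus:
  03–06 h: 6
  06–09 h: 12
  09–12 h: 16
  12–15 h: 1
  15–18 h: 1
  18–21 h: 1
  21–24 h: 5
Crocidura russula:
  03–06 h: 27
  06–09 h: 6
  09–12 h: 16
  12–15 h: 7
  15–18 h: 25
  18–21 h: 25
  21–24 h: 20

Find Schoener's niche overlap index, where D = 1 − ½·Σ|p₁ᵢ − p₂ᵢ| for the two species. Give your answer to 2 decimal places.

0.51

Proportions for Sorex minutus (n=42): 6/42=0.1429, 12/42=0.2857, 16/42=0.3810, 1/42=0.0238, 1/42=0.0238, 1/42=0.0238, 5/42=0.1190
Proportions for Crocidura russula (n=126): 27/126=0.2143, 6/126=0.0476, 16/126=0.1270, 7/126=0.0556, 25/126=0.1984, 25/126=0.1984, 20/126=0.1587
Σ|p₁ᵢ − p₂ᵢ| = 0.0714 + 0.2381 + 0.2540 + 0.0318 + 0.1746 + 0.1746 + 0.0397 = 0.9842
D = 1 − ½ × 0.9842 = 1 − 0.49210 = 0.50790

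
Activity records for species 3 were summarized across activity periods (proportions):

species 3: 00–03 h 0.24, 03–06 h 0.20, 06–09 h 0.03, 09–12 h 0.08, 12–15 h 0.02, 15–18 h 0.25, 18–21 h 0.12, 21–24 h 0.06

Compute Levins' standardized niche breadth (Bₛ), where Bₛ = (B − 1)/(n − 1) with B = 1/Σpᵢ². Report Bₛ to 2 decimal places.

Σpᵢ² = 0.24² + 0.20² + 0.03² + 0.08² + 0.02² + 0.25² + 0.12² + 0.06² = 0.0576 + 0.0400 + 0.0009 + 0.0064 + 0.0004 + 0.0625 + 0.0144 + 0.0036 = 0.1858
B = 1 / 0.1858 = 5.3821
Bₛ = (B − 1)/(n − 1) = (5.3821 − 1)/(8 − 1) = 4.3821/7 = 0.6260

0.63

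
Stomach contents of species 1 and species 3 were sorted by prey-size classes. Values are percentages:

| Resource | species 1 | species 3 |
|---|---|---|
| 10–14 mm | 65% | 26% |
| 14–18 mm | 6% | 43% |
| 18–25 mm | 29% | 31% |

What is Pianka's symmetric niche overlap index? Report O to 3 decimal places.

0.675

Convert percentages to proportions (divide by 100).
Σ p₁ᵢp₂ᵢ = 0.1690 + 0.0258 + 0.0899 = 0.2847
Σp_1ᵢ² = 0.65² + 0.06² + 0.29² = 0.4225 + 0.0036 + 0.0841 = 0.5102
Σp_2ᵢ² = 0.26² + 0.43² + 0.31² = 0.0676 + 0.1849 + 0.0961 = 0.3486
O = 0.2847 / √(0.5102 × 0.3486) = 0.2847 / 0.421729 = 0.67508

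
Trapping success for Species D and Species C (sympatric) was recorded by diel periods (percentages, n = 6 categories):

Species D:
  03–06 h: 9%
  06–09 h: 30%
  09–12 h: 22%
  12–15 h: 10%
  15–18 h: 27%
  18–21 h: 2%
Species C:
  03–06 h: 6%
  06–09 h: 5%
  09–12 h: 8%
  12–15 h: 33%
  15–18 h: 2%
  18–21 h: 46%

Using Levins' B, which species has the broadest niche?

Convert percentages to proportions (divide by 100).
Σp_Dᵢ² = 0.09² + 0.30² + 0.22² + 0.10² + 0.27² + 0.02² = 0.0081 + 0.0900 + 0.0484 + 0.0100 + 0.0729 + 0.0004 = 0.2298
B_D = 1 / 0.2298 = 4.3516
Σp_Cᵢ² = 0.06² + 0.05² + 0.08² + 0.33² + 0.02² + 0.46² = 0.0036 + 0.0025 + 0.0064 + 0.1089 + 0.0004 + 0.2116 = 0.3334
B_C = 1 / 0.3334 = 2.9994
Highest B → broadest niche (most generalist): Species D (B = 4.35).

Species D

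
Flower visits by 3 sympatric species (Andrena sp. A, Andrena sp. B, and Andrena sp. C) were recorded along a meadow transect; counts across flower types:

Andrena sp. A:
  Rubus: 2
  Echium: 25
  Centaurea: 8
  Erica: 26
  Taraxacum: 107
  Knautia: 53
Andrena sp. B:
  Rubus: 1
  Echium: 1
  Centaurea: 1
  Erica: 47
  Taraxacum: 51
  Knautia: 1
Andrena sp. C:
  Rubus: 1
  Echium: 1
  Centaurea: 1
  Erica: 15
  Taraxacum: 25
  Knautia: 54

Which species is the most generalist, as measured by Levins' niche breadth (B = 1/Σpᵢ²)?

Proportions for Andrena sp. A (n=221): 2/221=0.0090, 25/221=0.1131, 8/221=0.0362, 26/221=0.1176, 107/221=0.4842, 53/221=0.2398
Proportions for Andrena sp. B (n=102): 1/102=0.0098, 1/102=0.0098, 1/102=0.0098, 47/102=0.4608, 51/102=0.5000, 1/102=0.0098
Proportions for Andrena sp. C (n=97): 1/97=0.0103, 1/97=0.0103, 1/97=0.0103, 15/97=0.1546, 25/97=0.2577, 54/97=0.5567
Σp_Aᵢ² = 0.0090² + 0.1131² + 0.0362² + 0.1176² + 0.4842² + 0.2398² = 0.000081 + 0.012792 + 0.001310 + 0.013830 + 0.234450 + 0.057504 = 0.319967
B_A = 1 / 0.319967 = 3.1253
Σp_Bᵢ² = 0.0098² + 0.0098² + 0.0098² + 0.4608² + 0.5000² + 0.0098² = 0.000096 + 0.000096 + 0.000096 + 0.212337 + 0.250000 + 0.000096 = 0.462721
B_B = 1 / 0.462721 = 2.1611
Σp_Cᵢ² = 0.0103² + 0.0103² + 0.0103² + 0.1546² + 0.2577² + 0.5567² = 0.000106 + 0.000106 + 0.000106 + 0.023901 + 0.066409 + 0.309915 = 0.400543
B_C = 1 / 0.400543 = 2.4966
Highest B → broadest niche (most generalist): Andrena sp. A (B = 3.13).

Andrena sp. A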